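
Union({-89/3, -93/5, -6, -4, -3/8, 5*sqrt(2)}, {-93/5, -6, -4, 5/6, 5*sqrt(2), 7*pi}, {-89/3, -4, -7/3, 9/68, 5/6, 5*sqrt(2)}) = {-89/3, -93/5, -6, -4, -7/3, -3/8, 9/68, 5/6, 5*sqrt(2), 7*pi}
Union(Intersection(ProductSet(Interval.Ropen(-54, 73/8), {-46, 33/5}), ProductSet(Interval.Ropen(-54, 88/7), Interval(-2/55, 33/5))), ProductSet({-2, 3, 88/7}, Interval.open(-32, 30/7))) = Union(ProductSet({-2, 3, 88/7}, Interval.open(-32, 30/7)), ProductSet(Interval.Ropen(-54, 73/8), {33/5}))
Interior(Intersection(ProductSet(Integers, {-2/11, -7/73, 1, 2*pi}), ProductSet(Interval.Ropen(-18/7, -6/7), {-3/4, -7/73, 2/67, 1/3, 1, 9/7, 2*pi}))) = EmptySet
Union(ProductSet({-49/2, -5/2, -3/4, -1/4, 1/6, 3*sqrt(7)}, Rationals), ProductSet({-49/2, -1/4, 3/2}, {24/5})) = Union(ProductSet({-49/2, -1/4, 3/2}, {24/5}), ProductSet({-49/2, -5/2, -3/4, -1/4, 1/6, 3*sqrt(7)}, Rationals))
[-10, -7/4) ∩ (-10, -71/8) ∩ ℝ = (-10, -71/8)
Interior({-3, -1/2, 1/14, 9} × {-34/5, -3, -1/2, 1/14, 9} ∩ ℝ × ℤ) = ∅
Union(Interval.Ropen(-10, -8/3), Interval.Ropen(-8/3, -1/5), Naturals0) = Union(Interval.Ropen(-10, -1/5), Naturals0)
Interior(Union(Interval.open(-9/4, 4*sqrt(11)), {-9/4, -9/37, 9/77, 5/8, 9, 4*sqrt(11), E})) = Interval.open(-9/4, 4*sqrt(11))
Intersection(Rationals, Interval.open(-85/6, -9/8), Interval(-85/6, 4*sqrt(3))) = Intersection(Interval.open(-85/6, -9/8), Rationals)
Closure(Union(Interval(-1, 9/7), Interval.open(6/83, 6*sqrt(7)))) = Interval(-1, 6*sqrt(7))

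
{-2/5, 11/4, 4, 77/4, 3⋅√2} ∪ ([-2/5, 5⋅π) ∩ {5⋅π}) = {-2/5, 11/4, 4, 77/4, 3⋅√2}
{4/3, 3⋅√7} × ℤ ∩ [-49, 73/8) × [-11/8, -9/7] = ∅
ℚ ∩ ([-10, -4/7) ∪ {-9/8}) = ℚ ∩ [-10, -4/7)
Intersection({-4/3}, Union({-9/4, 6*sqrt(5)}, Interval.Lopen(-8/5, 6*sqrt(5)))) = {-4/3}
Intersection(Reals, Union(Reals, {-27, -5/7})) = Reals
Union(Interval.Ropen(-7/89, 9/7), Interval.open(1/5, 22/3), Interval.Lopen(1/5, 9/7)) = Interval.Ropen(-7/89, 22/3)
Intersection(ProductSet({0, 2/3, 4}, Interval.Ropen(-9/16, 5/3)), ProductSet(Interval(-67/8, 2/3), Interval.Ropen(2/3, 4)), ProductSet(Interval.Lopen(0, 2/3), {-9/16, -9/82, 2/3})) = ProductSet({2/3}, {2/3})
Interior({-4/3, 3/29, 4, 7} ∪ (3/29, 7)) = (3/29, 7)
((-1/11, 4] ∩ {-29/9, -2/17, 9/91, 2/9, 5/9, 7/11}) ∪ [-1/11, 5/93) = [-1/11, 5/93) ∪ {9/91, 2/9, 5/9, 7/11}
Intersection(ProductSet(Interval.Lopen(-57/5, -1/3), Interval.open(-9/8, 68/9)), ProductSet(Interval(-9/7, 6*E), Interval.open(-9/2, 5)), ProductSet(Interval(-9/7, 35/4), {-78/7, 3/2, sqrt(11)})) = ProductSet(Interval(-9/7, -1/3), {3/2, sqrt(11)})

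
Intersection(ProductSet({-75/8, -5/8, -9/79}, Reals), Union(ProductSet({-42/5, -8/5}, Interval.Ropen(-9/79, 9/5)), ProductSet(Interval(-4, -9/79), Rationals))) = ProductSet({-5/8, -9/79}, Rationals)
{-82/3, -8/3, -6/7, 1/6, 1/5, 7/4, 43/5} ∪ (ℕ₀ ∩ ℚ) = {-82/3, -8/3, -6/7, 1/6, 1/5, 7/4, 43/5} ∪ ℕ₀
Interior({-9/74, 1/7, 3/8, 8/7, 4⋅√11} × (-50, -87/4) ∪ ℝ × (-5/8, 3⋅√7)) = ℝ × (-5/8, 3⋅√7)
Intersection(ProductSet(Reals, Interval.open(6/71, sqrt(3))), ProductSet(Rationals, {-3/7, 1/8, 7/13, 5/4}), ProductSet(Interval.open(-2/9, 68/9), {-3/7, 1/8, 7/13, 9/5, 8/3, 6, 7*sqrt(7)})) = ProductSet(Intersection(Interval.open(-2/9, 68/9), Rationals), {1/8, 7/13})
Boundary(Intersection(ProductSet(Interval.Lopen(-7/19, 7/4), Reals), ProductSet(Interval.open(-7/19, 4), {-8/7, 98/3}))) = ProductSet(Interval(-7/19, 7/4), {-8/7, 98/3})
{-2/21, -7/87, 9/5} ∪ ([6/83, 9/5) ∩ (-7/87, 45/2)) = {-2/21, -7/87} ∪ [6/83, 9/5]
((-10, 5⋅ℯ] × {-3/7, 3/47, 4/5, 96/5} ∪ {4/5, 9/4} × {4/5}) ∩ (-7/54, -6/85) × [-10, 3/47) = (-7/54, -6/85) × {-3/7}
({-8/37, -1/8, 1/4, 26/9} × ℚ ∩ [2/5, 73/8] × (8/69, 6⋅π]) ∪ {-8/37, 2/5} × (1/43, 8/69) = ({-8/37, 2/5} × (1/43, 8/69)) ∪ ({26/9} × (ℚ ∩ (8/69, 6⋅π]))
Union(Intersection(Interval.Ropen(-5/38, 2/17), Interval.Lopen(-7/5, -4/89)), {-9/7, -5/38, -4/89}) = Union({-9/7}, Interval(-5/38, -4/89))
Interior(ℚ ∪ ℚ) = ∅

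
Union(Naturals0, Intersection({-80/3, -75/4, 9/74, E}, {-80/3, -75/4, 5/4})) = Union({-80/3, -75/4}, Naturals0)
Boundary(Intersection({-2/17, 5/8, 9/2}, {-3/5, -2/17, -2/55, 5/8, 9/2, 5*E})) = {-2/17, 5/8, 9/2}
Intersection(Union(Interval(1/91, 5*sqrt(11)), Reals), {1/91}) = {1/91}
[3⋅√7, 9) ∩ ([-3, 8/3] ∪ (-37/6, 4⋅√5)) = [3⋅√7, 4⋅√5)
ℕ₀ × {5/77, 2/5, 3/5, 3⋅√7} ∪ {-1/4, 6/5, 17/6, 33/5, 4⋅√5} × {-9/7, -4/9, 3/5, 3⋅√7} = (ℕ₀ × {5/77, 2/5, 3/5, 3⋅√7}) ∪ ({-1/4, 6/5, 17/6, 33/5, 4⋅√5} × {-9/7, -4/9, 3/5, 3⋅√7})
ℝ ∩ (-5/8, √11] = (-5/8, √11]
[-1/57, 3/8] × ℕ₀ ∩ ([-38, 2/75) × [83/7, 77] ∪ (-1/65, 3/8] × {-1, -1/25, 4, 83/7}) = ((-1/65, 3/8] × {4}) ∪ ([-1/57, 2/75) × {12, 13, …, 77})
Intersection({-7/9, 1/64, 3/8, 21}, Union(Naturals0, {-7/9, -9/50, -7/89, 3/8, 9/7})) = {-7/9, 3/8, 21}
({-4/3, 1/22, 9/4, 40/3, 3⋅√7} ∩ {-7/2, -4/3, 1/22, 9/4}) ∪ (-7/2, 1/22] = (-7/2, 1/22] ∪ {9/4}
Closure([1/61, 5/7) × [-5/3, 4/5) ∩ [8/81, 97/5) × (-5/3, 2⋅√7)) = ({8/81, 5/7} × [-5/3, 4/5]) ∪ ([8/81, 5/7] × {-5/3, 4/5}) ∪ ([8/81, 5/7) × (-5/3, 4/5))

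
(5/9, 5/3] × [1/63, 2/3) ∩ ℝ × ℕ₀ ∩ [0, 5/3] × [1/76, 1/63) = ∅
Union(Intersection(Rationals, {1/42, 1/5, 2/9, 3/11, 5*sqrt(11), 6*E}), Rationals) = Rationals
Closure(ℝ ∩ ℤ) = ℤ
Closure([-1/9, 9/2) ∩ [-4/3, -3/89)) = [-1/9, -3/89]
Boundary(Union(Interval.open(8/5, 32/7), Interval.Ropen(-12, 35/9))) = {-12, 32/7}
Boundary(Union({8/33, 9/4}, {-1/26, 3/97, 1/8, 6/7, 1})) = {-1/26, 3/97, 1/8, 8/33, 6/7, 1, 9/4}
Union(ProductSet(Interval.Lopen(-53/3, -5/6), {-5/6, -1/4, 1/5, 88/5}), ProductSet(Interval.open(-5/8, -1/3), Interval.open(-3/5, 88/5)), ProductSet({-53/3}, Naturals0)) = Union(ProductSet({-53/3}, Naturals0), ProductSet(Interval.Lopen(-53/3, -5/6), {-5/6, -1/4, 1/5, 88/5}), ProductSet(Interval.open(-5/8, -1/3), Interval.open(-3/5, 88/5)))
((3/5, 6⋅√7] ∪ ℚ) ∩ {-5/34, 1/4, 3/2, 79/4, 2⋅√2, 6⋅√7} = {-5/34, 1/4, 3/2, 79/4, 2⋅√2, 6⋅√7}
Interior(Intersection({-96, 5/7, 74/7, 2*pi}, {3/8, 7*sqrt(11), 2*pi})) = EmptySet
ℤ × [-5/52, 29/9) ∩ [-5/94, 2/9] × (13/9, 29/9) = {0} × (13/9, 29/9)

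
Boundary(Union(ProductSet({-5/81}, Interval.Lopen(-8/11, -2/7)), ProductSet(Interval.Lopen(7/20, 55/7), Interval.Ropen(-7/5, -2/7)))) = Union(ProductSet({-5/81}, Interval(-8/11, -2/7)), ProductSet({7/20, 55/7}, Interval(-7/5, -2/7)), ProductSet(Interval(7/20, 55/7), {-7/5, -2/7}))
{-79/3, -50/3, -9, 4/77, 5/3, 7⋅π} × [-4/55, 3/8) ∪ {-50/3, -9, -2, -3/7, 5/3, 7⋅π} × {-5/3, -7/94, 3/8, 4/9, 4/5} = ({-79/3, -50/3, -9, 4/77, 5/3, 7⋅π} × [-4/55, 3/8)) ∪ ({-50/3, -9, -2, -3/7, 5/3, 7⋅π} × {-5/3, -7/94, 3/8, 4/9, 4/5})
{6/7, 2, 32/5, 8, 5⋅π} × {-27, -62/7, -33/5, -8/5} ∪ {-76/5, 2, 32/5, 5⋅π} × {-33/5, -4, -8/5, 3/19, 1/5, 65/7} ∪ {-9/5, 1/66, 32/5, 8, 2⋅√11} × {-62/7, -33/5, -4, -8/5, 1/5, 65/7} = ({6/7, 2, 32/5, 8, 5⋅π} × {-27, -62/7, -33/5, -8/5}) ∪ ({-76/5, 2, 32/5, 5⋅π} × {-33/5, -4, -8/5, 3/19, 1/5, 65/7}) ∪ ({-9/5, 1/66, 32/5, 8, 2⋅√11} × {-62/7, -33/5, -4, -8/5, 1/5, 65/7})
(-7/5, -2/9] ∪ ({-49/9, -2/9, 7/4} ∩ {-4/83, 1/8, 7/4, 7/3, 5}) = (-7/5, -2/9] ∪ {7/4}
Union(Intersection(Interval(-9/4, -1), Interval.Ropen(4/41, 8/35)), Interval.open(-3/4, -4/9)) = Interval.open(-3/4, -4/9)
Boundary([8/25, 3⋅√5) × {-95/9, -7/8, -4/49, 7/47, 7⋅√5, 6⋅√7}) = [8/25, 3⋅√5] × {-95/9, -7/8, -4/49, 7/47, 7⋅√5, 6⋅√7}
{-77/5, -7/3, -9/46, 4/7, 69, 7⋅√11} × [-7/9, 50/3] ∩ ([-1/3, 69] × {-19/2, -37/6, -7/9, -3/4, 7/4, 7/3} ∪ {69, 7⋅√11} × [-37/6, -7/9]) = {-9/46, 4/7, 69, 7⋅√11} × {-7/9, -3/4, 7/4, 7/3}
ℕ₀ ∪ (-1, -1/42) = (-1, -1/42) ∪ ℕ₀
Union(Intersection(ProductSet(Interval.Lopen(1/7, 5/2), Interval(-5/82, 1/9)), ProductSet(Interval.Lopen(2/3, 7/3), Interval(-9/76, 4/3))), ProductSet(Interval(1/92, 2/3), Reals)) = Union(ProductSet(Interval(1/92, 2/3), Reals), ProductSet(Interval.Lopen(2/3, 7/3), Interval(-5/82, 1/9)))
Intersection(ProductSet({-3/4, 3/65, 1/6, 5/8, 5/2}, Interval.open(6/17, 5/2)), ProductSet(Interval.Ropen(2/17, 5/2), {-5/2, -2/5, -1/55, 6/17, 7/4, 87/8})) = ProductSet({1/6, 5/8}, {7/4})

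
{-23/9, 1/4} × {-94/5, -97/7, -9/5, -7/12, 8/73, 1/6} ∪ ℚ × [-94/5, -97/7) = (ℚ × [-94/5, -97/7)) ∪ ({-23/9, 1/4} × {-94/5, -97/7, -9/5, -7/12, 8/73, 1/6})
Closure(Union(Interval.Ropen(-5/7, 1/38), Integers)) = Union(Integers, Interval(-5/7, 1/38))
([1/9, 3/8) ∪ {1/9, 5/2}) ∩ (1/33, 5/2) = [1/9, 3/8)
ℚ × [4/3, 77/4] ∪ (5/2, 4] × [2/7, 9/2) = (ℚ × [4/3, 77/4]) ∪ ((5/2, 4] × [2/7, 9/2))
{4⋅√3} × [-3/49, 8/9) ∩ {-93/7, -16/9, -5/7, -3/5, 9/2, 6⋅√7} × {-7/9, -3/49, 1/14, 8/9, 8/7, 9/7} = ∅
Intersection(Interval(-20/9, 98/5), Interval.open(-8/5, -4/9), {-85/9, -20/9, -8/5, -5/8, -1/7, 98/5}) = {-5/8}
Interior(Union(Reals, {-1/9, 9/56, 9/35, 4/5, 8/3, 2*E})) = Reals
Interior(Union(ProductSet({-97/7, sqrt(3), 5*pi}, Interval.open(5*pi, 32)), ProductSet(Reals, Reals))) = ProductSet(Reals, Reals)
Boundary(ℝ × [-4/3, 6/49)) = ℝ × {-4/3, 6/49}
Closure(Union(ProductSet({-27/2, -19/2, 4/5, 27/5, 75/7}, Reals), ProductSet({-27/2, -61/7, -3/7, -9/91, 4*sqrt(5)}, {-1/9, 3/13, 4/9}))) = Union(ProductSet({-27/2, -19/2, 4/5, 27/5, 75/7}, Reals), ProductSet({-27/2, -61/7, -3/7, -9/91, 4*sqrt(5)}, {-1/9, 3/13, 4/9}))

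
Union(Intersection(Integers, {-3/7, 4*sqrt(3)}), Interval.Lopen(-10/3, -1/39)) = Interval.Lopen(-10/3, -1/39)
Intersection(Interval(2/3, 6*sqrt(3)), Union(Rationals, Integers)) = Intersection(Interval(2/3, 6*sqrt(3)), Rationals)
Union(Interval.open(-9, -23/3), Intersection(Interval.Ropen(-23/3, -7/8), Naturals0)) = Interval.open(-9, -23/3)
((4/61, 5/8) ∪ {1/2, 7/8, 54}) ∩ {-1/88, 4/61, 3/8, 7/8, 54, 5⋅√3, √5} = {3/8, 7/8, 54}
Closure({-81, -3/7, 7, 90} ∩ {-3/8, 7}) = {7}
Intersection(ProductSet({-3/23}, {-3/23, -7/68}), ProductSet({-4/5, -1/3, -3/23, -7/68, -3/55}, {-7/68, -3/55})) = ProductSet({-3/23}, {-7/68})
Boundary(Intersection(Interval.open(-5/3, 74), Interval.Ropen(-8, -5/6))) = {-5/3, -5/6}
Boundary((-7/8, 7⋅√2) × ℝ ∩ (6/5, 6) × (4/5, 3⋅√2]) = ({6/5, 6} × [4/5, 3⋅√2]) ∪ ([6/5, 6] × {4/5, 3⋅√2})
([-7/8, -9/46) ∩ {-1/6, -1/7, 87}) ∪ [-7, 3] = [-7, 3]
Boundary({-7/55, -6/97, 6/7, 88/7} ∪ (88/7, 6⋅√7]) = {-7/55, -6/97, 6/7, 88/7, 6⋅√7}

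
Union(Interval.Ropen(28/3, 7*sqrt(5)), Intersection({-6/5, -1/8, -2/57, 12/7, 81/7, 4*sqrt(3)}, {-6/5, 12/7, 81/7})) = Union({-6/5, 12/7}, Interval.Ropen(28/3, 7*sqrt(5)))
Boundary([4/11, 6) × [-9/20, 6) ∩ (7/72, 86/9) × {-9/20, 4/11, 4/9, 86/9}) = [4/11, 6] × {-9/20, 4/11, 4/9}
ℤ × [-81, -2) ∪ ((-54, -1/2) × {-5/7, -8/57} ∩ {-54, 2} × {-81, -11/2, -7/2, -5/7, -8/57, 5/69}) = ℤ × [-81, -2)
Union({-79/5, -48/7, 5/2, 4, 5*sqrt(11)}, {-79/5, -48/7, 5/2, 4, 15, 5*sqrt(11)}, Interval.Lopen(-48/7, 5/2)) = Union({-79/5, 4, 15, 5*sqrt(11)}, Interval(-48/7, 5/2))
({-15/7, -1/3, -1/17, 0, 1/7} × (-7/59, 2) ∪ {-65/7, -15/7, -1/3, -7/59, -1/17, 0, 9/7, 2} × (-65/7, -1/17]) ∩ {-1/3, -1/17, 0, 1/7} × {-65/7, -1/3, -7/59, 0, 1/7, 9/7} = ({-1/3, -1/17, 0} × {-1/3, -7/59}) ∪ ({-1/3, -1/17, 0, 1/7} × {0, 1/7, 9/7})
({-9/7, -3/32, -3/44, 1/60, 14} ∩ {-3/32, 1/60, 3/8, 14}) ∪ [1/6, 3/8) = {-3/32, 1/60, 14} ∪ [1/6, 3/8)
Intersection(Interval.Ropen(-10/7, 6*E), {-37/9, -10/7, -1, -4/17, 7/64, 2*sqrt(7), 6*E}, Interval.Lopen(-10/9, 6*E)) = {-1, -4/17, 7/64, 2*sqrt(7)}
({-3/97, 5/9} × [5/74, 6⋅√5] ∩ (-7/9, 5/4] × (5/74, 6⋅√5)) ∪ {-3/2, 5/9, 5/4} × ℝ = ({-3/2, 5/9, 5/4} × ℝ) ∪ ({-3/97, 5/9} × (5/74, 6⋅√5))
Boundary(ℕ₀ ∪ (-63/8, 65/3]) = {-63/8, 65/3} ∪ (ℕ₀ \ (-63/8, 65/3))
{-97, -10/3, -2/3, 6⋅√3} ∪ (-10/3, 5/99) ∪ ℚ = ℚ ∪ [-10/3, 5/99] ∪ {6⋅√3}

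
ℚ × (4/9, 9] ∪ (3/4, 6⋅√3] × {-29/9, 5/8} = (ℚ × (4/9, 9]) ∪ ((3/4, 6⋅√3] × {-29/9, 5/8})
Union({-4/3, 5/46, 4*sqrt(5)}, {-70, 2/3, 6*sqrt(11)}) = {-70, -4/3, 5/46, 2/3, 6*sqrt(11), 4*sqrt(5)}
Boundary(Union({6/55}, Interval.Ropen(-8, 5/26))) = {-8, 5/26}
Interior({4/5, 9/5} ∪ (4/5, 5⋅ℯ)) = (4/5, 5⋅ℯ)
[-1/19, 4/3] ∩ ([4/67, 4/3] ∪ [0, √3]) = [0, 4/3]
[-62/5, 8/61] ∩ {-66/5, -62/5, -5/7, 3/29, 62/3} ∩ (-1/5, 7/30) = {3/29}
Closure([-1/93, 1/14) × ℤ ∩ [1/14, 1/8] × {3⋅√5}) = ∅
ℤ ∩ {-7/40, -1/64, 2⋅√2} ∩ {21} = ∅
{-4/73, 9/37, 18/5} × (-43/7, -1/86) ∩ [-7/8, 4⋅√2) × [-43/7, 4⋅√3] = {-4/73, 9/37, 18/5} × (-43/7, -1/86)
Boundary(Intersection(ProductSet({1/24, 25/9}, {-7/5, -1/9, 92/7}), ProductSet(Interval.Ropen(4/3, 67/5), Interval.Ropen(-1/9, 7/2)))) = ProductSet({25/9}, {-1/9})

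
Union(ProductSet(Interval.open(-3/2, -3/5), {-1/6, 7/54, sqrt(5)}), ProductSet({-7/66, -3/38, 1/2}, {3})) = Union(ProductSet({-7/66, -3/38, 1/2}, {3}), ProductSet(Interval.open(-3/2, -3/5), {-1/6, 7/54, sqrt(5)}))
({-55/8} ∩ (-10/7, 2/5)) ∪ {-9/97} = {-9/97}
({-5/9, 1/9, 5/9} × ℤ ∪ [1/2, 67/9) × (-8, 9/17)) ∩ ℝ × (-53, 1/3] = ({-5/9, 1/9, 5/9} × {-52, -51, …, 0}) ∪ ([1/2, 67/9) × (-8, 1/3])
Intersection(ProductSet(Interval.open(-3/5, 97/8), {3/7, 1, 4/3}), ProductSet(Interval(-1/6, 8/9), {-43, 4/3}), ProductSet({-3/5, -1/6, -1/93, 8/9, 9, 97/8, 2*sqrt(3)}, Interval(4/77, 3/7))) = EmptySet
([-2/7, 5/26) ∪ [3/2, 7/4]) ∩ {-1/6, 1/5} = {-1/6}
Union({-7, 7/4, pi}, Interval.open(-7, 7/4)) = Union({pi}, Interval(-7, 7/4))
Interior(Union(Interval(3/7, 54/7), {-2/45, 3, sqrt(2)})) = Interval.open(3/7, 54/7)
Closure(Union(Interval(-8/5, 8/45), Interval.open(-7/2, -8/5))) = Interval(-7/2, 8/45)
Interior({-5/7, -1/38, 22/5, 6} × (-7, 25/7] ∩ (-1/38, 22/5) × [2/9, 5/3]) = ∅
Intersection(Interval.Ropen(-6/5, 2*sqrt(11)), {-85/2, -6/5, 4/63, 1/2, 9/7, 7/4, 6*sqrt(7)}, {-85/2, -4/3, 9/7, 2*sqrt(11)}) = {9/7}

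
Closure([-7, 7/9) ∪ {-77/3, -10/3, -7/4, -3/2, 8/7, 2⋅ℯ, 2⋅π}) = {-77/3, 8/7, 2⋅ℯ, 2⋅π} ∪ [-7, 7/9]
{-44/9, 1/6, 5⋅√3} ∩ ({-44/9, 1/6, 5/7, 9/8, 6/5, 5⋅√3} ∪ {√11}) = {-44/9, 1/6, 5⋅√3}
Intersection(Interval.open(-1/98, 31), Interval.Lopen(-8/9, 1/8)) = Interval.Lopen(-1/98, 1/8)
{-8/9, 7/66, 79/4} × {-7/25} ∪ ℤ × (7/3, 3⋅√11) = ({-8/9, 7/66, 79/4} × {-7/25}) ∪ (ℤ × (7/3, 3⋅√11))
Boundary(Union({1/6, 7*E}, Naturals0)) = Union({1/6, 7*E}, Naturals0)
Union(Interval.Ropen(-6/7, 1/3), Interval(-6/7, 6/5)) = Interval(-6/7, 6/5)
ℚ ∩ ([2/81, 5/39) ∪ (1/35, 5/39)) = ℚ ∩ [2/81, 5/39)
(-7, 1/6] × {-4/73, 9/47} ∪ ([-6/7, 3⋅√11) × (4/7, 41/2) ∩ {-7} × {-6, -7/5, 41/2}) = (-7, 1/6] × {-4/73, 9/47}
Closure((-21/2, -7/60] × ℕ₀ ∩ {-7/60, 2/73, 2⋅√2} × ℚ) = {-7/60} × ℕ₀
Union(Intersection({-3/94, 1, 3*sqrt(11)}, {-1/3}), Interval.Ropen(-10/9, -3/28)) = Interval.Ropen(-10/9, -3/28)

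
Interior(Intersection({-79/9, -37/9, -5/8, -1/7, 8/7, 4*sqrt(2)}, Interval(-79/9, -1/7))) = EmptySet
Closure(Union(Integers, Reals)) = Reals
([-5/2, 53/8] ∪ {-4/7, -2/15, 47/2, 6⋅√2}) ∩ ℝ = [-5/2, 53/8] ∪ {47/2, 6⋅√2}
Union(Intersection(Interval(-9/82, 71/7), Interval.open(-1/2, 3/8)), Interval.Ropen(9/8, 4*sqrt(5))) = Union(Interval.Ropen(-9/82, 3/8), Interval.Ropen(9/8, 4*sqrt(5)))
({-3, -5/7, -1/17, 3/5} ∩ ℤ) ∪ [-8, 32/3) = [-8, 32/3)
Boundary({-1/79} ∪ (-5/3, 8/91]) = {-5/3, 8/91}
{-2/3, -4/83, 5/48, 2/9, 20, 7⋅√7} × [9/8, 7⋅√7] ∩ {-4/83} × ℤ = {-4/83} × {2, 3, …, 18}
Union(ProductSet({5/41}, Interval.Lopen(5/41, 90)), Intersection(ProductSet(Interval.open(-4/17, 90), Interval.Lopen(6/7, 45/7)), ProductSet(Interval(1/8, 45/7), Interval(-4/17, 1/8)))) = ProductSet({5/41}, Interval.Lopen(5/41, 90))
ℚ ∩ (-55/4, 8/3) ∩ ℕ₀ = {0, 1, 2}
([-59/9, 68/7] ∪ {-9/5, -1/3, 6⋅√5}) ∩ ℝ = [-59/9, 68/7] ∪ {6⋅√5}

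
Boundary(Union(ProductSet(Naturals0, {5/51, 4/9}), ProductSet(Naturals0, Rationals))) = ProductSet(Naturals0, Reals)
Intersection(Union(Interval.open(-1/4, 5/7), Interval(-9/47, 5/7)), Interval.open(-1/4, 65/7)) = Interval.Lopen(-1/4, 5/7)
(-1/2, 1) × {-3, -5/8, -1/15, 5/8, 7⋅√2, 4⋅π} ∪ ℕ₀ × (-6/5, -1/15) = (ℕ₀ × (-6/5, -1/15)) ∪ ((-1/2, 1) × {-3, -5/8, -1/15, 5/8, 7⋅√2, 4⋅π})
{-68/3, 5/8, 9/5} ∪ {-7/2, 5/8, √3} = {-68/3, -7/2, 5/8, 9/5, √3}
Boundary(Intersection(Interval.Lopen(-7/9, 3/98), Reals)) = {-7/9, 3/98}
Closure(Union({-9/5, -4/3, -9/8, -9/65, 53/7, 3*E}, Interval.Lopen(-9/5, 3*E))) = Interval(-9/5, 3*E)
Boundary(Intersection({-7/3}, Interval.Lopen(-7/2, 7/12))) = {-7/3}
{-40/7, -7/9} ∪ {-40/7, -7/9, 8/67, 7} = {-40/7, -7/9, 8/67, 7}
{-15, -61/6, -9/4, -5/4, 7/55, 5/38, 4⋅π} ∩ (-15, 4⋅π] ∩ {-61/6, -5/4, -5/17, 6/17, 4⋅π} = {-61/6, -5/4, 4⋅π}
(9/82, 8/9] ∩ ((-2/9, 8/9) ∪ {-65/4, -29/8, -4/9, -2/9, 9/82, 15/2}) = (9/82, 8/9)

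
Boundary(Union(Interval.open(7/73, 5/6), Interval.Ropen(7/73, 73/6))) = {7/73, 73/6}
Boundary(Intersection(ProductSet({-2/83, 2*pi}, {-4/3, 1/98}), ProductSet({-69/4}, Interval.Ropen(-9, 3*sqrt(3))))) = EmptySet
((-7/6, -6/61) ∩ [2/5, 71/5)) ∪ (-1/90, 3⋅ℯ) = (-1/90, 3⋅ℯ)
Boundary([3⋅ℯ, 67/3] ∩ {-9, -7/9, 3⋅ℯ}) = {3⋅ℯ}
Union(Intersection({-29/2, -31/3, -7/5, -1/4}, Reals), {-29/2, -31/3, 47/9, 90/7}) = {-29/2, -31/3, -7/5, -1/4, 47/9, 90/7}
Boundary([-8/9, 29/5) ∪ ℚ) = (-∞, -8/9] ∪ [29/5, ∞)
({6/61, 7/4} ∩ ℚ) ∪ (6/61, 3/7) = [6/61, 3/7) ∪ {7/4}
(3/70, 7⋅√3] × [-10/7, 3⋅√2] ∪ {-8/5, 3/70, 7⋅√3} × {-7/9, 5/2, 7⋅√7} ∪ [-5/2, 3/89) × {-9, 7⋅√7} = ([-5/2, 3/89) × {-9, 7⋅√7}) ∪ ({-8/5, 3/70, 7⋅√3} × {-7/9, 5/2, 7⋅√7}) ∪ ((3/70, 7⋅√3] × [-10/7, 3⋅√2])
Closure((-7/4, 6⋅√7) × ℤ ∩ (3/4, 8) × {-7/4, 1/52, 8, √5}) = [3/4, 8] × {8}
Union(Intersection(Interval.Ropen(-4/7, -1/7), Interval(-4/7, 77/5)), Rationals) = Union(Interval(-4/7, -1/7), Rationals)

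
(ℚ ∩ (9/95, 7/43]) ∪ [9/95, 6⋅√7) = [9/95, 6⋅√7) ∪ (ℚ ∩ (9/95, 7/43])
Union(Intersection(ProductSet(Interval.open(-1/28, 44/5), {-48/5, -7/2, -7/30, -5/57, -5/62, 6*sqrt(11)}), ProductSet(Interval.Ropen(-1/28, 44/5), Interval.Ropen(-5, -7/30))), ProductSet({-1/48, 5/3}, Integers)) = Union(ProductSet({-1/48, 5/3}, Integers), ProductSet(Interval.open(-1/28, 44/5), {-7/2}))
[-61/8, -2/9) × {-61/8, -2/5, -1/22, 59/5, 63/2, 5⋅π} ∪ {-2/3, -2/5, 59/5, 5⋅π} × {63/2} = ({-2/3, -2/5, 59/5, 5⋅π} × {63/2}) ∪ ([-61/8, -2/9) × {-61/8, -2/5, -1/22, 59/5, 63/2, 5⋅π})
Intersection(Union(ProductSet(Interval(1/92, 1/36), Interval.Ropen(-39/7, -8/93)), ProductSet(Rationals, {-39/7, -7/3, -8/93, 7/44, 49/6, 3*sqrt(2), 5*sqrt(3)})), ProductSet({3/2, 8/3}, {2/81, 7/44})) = ProductSet({3/2, 8/3}, {7/44})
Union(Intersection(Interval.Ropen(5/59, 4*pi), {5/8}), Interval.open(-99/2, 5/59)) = Union({5/8}, Interval.open(-99/2, 5/59))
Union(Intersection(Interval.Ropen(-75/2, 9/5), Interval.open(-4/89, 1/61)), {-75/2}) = Union({-75/2}, Interval.open(-4/89, 1/61))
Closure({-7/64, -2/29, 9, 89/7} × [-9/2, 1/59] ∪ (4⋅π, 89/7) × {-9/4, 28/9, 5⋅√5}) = ({-7/64, -2/29, 9, 89/7} × [-9/2, 1/59]) ∪ ([4⋅π, 89/7] × {-9/4, 28/9, 5⋅√5})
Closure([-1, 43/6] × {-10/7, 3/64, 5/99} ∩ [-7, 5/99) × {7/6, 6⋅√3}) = ∅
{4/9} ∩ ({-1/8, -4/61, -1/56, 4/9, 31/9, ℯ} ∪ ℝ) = {4/9}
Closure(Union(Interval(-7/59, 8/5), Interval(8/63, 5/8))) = Interval(-7/59, 8/5)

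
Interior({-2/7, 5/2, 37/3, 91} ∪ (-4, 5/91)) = (-4, 5/91)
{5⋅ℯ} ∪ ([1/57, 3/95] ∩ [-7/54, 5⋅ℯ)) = [1/57, 3/95] ∪ {5⋅ℯ}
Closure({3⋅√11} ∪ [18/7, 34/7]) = [18/7, 34/7] ∪ {3⋅√11}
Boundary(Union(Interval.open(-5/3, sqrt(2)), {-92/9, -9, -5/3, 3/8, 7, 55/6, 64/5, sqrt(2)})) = {-92/9, -9, -5/3, 7, 55/6, 64/5, sqrt(2)}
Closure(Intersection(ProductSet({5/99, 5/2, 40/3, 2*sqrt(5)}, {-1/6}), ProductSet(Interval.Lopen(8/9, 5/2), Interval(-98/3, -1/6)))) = ProductSet({5/2}, {-1/6})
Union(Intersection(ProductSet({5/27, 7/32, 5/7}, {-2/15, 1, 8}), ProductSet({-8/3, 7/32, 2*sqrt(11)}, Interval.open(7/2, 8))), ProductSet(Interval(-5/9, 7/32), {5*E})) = ProductSet(Interval(-5/9, 7/32), {5*E})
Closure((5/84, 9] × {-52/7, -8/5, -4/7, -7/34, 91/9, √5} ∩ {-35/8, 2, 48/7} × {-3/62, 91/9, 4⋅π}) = {2, 48/7} × {91/9}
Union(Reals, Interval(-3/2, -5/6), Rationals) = Union(Interval(-oo, oo), Rationals)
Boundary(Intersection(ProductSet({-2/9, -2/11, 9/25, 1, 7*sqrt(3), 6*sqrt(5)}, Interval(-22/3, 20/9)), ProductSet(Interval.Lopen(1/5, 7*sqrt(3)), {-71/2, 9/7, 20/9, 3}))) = ProductSet({9/25, 1, 7*sqrt(3)}, {9/7, 20/9})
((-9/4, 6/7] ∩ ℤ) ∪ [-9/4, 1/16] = [-9/4, 1/16] ∪ {-2, -1, 0}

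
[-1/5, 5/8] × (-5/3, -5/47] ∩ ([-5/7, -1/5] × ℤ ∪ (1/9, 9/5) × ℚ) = ({-1/5} × {-1}) ∪ ((1/9, 5/8] × (ℚ ∩ (-5/3, -5/47]))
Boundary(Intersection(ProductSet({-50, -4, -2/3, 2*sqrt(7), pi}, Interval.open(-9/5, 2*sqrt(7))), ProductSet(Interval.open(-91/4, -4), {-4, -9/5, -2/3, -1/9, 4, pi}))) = EmptySet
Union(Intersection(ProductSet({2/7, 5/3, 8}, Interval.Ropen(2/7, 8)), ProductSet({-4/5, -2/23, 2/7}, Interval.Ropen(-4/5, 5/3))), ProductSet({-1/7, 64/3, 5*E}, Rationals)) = Union(ProductSet({2/7}, Interval.Ropen(2/7, 5/3)), ProductSet({-1/7, 64/3, 5*E}, Rationals))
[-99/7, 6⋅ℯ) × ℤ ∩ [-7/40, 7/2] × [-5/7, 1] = [-7/40, 7/2] × {0, 1}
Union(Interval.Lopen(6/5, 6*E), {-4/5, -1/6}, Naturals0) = Union({-4/5, -1/6}, Interval.Lopen(6/5, 6*E), Naturals0)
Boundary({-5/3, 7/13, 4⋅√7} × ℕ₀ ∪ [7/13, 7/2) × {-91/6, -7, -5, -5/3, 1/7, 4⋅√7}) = ({-5/3, 7/13, 4⋅√7} × ℕ₀) ∪ ([7/13, 7/2] × {-91/6, -7, -5, -5/3, 1/7, 4⋅√7})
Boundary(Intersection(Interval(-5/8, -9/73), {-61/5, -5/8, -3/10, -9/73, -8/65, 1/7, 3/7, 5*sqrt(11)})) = {-5/8, -3/10, -9/73}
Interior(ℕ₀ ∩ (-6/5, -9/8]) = ∅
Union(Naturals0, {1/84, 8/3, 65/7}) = Union({1/84, 8/3, 65/7}, Naturals0)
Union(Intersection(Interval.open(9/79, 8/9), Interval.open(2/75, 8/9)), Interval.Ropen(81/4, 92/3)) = Union(Interval.open(9/79, 8/9), Interval.Ropen(81/4, 92/3))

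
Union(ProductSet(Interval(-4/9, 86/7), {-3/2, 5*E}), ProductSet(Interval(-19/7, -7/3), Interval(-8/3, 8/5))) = Union(ProductSet(Interval(-19/7, -7/3), Interval(-8/3, 8/5)), ProductSet(Interval(-4/9, 86/7), {-3/2, 5*E}))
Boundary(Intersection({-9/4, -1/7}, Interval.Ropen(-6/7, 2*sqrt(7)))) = {-1/7}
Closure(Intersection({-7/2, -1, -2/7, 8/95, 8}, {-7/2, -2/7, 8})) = {-7/2, -2/7, 8}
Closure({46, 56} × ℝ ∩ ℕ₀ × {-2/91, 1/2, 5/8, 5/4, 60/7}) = {46, 56} × {-2/91, 1/2, 5/8, 5/4, 60/7}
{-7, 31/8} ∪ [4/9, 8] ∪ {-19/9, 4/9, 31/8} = {-7, -19/9} ∪ [4/9, 8]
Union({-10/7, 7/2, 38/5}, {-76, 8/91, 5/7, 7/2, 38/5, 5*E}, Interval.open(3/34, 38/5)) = Union({-76, -10/7, 8/91, 5*E}, Interval.Lopen(3/34, 38/5))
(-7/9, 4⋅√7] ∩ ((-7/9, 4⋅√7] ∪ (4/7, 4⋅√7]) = (-7/9, 4⋅√7]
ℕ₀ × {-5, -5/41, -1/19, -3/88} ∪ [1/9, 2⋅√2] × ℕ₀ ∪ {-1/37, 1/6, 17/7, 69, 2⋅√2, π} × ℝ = (ℕ₀ × {-5, -5/41, -1/19, -3/88}) ∪ ([1/9, 2⋅√2] × ℕ₀) ∪ ({-1/37, 1/6, 17/7, 69, 2⋅√2, π} × ℝ)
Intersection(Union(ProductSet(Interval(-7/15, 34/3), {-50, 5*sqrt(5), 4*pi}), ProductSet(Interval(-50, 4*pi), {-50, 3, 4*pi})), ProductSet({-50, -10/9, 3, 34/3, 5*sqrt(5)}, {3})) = ProductSet({-50, -10/9, 3, 34/3, 5*sqrt(5)}, {3})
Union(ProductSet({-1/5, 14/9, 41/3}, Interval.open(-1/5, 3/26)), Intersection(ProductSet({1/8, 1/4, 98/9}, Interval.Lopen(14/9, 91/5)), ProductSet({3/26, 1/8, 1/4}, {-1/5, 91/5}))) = Union(ProductSet({1/8, 1/4}, {91/5}), ProductSet({-1/5, 14/9, 41/3}, Interval.open(-1/5, 3/26)))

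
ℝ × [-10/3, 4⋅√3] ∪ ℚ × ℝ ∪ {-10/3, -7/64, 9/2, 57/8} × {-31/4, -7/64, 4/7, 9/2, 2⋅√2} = (ℚ × ℝ) ∪ (ℝ × [-10/3, 4⋅√3])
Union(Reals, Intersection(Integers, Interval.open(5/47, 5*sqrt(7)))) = Union(Range(1, 14, 1), Reals)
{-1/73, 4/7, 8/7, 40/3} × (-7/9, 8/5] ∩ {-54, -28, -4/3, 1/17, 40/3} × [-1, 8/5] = {40/3} × (-7/9, 8/5]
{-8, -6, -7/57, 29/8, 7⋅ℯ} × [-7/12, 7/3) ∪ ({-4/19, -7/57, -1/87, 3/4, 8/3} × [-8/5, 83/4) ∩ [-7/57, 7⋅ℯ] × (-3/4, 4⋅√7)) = ({-8, -6, -7/57, 29/8, 7⋅ℯ} × [-7/12, 7/3)) ∪ ({-7/57, -1/87, 3/4, 8/3} × (-3/4, 4⋅√7))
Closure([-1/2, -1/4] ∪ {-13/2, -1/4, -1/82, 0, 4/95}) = {-13/2, -1/82, 0, 4/95} ∪ [-1/2, -1/4]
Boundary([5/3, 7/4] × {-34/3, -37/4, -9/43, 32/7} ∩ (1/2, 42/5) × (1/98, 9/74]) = ∅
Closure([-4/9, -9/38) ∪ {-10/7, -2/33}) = {-10/7, -2/33} ∪ [-4/9, -9/38]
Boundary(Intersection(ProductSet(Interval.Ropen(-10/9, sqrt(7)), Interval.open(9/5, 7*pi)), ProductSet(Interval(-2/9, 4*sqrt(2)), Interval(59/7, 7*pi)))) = Union(ProductSet({-2/9, sqrt(7)}, Interval(59/7, 7*pi)), ProductSet(Interval(-2/9, sqrt(7)), {59/7, 7*pi}))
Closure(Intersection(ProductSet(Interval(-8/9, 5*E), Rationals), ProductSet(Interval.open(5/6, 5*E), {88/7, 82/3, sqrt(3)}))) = ProductSet(Interval(5/6, 5*E), {88/7, 82/3})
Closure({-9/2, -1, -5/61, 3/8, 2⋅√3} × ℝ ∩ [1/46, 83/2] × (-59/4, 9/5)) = {3/8, 2⋅√3} × [-59/4, 9/5]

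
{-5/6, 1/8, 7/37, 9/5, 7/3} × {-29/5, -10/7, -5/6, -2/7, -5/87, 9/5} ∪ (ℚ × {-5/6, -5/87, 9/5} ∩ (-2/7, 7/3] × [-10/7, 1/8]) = ((ℚ ∩ (-2/7, 7/3]) × {-5/6, -5/87}) ∪ ({-5/6, 1/8, 7/37, 9/5, 7/3} × {-29/5, -10/7, -5/6, -2/7, -5/87, 9/5})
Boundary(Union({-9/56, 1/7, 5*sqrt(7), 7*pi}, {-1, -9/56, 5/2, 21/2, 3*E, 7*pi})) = {-1, -9/56, 1/7, 5/2, 21/2, 5*sqrt(7), 3*E, 7*pi}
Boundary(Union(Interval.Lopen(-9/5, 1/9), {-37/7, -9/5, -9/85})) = {-37/7, -9/5, 1/9}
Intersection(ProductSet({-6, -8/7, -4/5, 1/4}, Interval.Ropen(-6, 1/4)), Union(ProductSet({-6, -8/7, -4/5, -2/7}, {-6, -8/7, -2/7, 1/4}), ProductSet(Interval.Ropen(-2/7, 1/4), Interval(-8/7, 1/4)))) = ProductSet({-6, -8/7, -4/5}, {-6, -8/7, -2/7})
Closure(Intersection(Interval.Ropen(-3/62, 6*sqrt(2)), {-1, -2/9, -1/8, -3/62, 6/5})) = {-3/62, 6/5}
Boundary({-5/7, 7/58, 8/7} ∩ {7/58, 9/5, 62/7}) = {7/58}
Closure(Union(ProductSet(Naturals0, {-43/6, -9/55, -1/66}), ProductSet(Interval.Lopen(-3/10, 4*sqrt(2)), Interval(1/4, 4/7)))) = Union(ProductSet(Interval(-3/10, 4*sqrt(2)), Interval(1/4, 4/7)), ProductSet(Naturals0, {-43/6, -9/55, -1/66}))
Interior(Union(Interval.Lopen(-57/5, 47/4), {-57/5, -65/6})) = Interval.open(-57/5, 47/4)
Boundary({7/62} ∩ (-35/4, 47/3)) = {7/62}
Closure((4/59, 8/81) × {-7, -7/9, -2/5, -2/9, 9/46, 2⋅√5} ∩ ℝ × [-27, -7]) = [4/59, 8/81] × {-7}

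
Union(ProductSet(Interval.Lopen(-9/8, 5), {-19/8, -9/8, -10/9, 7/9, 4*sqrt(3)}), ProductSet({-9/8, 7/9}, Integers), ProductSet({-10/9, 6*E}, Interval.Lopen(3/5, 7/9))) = Union(ProductSet({-9/8, 7/9}, Integers), ProductSet({-10/9, 6*E}, Interval.Lopen(3/5, 7/9)), ProductSet(Interval.Lopen(-9/8, 5), {-19/8, -9/8, -10/9, 7/9, 4*sqrt(3)}))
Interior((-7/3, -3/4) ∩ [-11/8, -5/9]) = (-11/8, -3/4)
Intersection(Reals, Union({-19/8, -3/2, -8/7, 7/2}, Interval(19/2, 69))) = Union({-19/8, -3/2, -8/7, 7/2}, Interval(19/2, 69))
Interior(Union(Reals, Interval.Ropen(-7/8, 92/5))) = Interval(-oo, oo)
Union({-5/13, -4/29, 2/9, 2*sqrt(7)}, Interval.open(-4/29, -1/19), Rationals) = Union({2*sqrt(7)}, Interval(-4/29, -1/19), Rationals)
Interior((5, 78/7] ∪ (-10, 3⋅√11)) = (-10, 78/7)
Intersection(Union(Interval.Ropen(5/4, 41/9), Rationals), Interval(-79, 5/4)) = Intersection(Interval(-79, 5/4), Rationals)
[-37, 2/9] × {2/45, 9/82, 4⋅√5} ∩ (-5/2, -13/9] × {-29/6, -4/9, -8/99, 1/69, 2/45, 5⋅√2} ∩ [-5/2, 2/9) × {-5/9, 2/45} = (-5/2, -13/9] × {2/45}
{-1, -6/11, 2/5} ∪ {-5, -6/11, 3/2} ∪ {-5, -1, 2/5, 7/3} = {-5, -1, -6/11, 2/5, 3/2, 7/3}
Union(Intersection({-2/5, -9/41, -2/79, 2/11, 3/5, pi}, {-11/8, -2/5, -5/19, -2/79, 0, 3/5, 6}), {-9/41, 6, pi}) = {-2/5, -9/41, -2/79, 3/5, 6, pi}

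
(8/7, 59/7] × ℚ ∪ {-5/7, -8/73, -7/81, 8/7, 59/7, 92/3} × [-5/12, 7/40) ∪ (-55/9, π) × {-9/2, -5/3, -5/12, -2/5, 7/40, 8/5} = ((8/7, 59/7] × ℚ) ∪ ({-5/7, -8/73, -7/81, 8/7, 59/7, 92/3} × [-5/12, 7/40)) ∪ ((-55/9, π) × {-9/2, -5/3, -5/12, -2/5, 7/40, 8/5})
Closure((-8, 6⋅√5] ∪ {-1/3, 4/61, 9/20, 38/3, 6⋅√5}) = [-8, 6⋅√5]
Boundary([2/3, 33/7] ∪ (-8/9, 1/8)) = {-8/9, 1/8, 2/3, 33/7}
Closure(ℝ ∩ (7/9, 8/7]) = [7/9, 8/7]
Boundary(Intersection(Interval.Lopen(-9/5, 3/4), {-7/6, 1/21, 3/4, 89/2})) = {-7/6, 1/21, 3/4}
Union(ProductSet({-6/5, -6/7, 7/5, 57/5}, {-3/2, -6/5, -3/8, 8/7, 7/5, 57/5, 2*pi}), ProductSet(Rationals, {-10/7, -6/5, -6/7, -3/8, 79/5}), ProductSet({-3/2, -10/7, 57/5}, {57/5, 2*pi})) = Union(ProductSet({-3/2, -10/7, 57/5}, {57/5, 2*pi}), ProductSet({-6/5, -6/7, 7/5, 57/5}, {-3/2, -6/5, -3/8, 8/7, 7/5, 57/5, 2*pi}), ProductSet(Rationals, {-10/7, -6/5, -6/7, -3/8, 79/5}))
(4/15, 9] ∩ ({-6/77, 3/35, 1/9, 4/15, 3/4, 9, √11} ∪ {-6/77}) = {3/4, 9, √11}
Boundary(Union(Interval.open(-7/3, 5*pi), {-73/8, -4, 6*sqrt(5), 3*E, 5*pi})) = {-73/8, -4, -7/3, 5*pi}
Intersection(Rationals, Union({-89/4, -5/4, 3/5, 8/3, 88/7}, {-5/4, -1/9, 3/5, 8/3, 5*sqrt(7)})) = {-89/4, -5/4, -1/9, 3/5, 8/3, 88/7}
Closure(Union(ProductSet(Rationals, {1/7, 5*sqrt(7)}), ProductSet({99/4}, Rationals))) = Union(ProductSet({99/4}, Reals), ProductSet(Reals, {1/7, 5*sqrt(7)}))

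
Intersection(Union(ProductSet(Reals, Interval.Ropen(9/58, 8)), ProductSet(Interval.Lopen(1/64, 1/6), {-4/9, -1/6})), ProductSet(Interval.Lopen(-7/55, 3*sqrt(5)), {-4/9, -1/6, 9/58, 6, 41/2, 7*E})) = Union(ProductSet(Interval.Lopen(-7/55, 3*sqrt(5)), {9/58, 6}), ProductSet(Interval.Lopen(1/64, 1/6), {-4/9, -1/6}))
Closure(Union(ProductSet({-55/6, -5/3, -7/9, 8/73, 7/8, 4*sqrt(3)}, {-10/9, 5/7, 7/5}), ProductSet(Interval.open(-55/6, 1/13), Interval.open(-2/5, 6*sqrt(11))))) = Union(ProductSet({-55/6, 1/13}, Interval(-2/5, 6*sqrt(11))), ProductSet({-55/6, -5/3, -7/9, 8/73, 7/8, 4*sqrt(3)}, {-10/9, 5/7, 7/5}), ProductSet(Interval(-55/6, 1/13), {-2/5, 6*sqrt(11)}), ProductSet(Interval.open(-55/6, 1/13), Interval.open(-2/5, 6*sqrt(11))))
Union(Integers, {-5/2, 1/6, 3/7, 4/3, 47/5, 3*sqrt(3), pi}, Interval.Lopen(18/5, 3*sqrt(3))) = Union({-5/2, 1/6, 3/7, 4/3, 47/5, pi}, Integers, Interval.Lopen(18/5, 3*sqrt(3)))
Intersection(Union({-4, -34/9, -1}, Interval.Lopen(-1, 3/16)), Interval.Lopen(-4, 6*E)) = Union({-34/9}, Interval(-1, 3/16))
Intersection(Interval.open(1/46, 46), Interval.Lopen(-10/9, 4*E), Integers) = Range(1, 11, 1)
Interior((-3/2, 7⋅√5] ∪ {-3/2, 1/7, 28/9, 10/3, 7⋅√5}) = (-3/2, 7⋅√5)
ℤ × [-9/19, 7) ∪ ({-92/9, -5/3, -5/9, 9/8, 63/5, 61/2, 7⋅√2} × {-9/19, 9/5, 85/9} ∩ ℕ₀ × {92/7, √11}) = ℤ × [-9/19, 7)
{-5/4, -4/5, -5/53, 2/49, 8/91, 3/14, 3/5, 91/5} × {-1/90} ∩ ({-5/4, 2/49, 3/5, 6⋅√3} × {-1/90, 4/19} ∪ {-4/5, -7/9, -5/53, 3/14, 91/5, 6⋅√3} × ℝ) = {-5/4, -4/5, -5/53, 2/49, 3/14, 3/5, 91/5} × {-1/90}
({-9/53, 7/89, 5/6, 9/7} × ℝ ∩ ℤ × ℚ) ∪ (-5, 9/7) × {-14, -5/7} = (-5, 9/7) × {-14, -5/7}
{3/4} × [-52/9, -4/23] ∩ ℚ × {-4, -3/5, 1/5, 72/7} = {3/4} × {-4, -3/5}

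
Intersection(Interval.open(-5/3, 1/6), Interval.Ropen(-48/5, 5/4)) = Interval.open(-5/3, 1/6)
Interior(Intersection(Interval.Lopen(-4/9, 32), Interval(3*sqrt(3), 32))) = Interval.open(3*sqrt(3), 32)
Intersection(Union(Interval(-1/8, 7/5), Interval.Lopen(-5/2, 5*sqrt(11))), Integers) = Range(-2, 17, 1)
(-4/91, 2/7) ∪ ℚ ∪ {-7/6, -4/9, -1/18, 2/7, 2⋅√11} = ℚ ∪ [-4/91, 2/7] ∪ {2⋅√11}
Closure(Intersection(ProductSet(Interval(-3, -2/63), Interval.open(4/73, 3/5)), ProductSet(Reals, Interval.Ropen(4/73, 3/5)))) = ProductSet(Interval(-3, -2/63), Interval(4/73, 3/5))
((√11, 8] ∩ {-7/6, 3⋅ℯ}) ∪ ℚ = ℚ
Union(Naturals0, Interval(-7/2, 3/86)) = Union(Interval(-7/2, 3/86), Naturals0)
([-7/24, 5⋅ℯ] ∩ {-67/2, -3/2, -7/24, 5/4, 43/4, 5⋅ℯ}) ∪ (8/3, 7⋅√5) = {-7/24, 5/4} ∪ (8/3, 7⋅√5)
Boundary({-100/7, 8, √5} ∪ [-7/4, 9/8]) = {-100/7, -7/4, 9/8, 8, √5}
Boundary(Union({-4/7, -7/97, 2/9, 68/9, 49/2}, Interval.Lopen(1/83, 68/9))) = {-4/7, -7/97, 1/83, 68/9, 49/2}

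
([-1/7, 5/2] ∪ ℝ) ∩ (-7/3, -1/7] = (-7/3, -1/7]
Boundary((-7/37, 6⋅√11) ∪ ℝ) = ∅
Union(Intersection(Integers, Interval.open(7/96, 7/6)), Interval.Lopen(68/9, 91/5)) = Union(Interval.Lopen(68/9, 91/5), Range(1, 2, 1))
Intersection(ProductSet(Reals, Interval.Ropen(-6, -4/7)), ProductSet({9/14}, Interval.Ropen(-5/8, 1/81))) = ProductSet({9/14}, Interval.Ropen(-5/8, -4/7))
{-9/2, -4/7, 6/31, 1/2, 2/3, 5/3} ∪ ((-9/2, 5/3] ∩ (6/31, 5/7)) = {-9/2, -4/7, 5/3} ∪ [6/31, 5/7)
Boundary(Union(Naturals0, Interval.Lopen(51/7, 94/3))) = Union(Complement(Naturals0, Interval.open(51/7, 94/3)), {51/7, 94/3})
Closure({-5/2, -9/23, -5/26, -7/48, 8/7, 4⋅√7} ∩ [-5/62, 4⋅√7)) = {8/7}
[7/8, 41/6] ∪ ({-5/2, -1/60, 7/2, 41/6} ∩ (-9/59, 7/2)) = {-1/60} ∪ [7/8, 41/6]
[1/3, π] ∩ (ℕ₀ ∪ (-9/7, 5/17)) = {1, 2, 3}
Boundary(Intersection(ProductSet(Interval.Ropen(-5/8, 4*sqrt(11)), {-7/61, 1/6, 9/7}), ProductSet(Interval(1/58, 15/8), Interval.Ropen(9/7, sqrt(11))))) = ProductSet(Interval(1/58, 15/8), {9/7})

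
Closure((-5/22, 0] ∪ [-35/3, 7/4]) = [-35/3, 7/4]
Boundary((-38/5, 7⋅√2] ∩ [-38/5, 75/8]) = {-38/5, 75/8}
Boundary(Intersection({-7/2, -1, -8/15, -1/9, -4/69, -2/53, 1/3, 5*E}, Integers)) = {-1}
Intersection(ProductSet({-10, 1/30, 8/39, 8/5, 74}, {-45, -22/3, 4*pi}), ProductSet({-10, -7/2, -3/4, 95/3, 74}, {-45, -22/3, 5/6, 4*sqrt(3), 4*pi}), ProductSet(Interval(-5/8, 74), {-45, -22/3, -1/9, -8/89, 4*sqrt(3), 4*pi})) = ProductSet({74}, {-45, -22/3, 4*pi})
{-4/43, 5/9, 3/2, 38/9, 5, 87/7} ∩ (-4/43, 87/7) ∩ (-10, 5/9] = {5/9}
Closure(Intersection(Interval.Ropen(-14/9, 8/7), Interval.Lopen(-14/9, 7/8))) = Interval(-14/9, 7/8)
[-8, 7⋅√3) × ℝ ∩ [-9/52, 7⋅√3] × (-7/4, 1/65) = [-9/52, 7⋅√3) × (-7/4, 1/65)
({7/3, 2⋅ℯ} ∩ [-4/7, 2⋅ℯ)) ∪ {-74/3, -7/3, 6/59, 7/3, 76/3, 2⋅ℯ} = {-74/3, -7/3, 6/59, 7/3, 76/3, 2⋅ℯ}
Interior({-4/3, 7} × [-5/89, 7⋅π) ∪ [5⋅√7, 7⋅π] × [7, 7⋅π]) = (5⋅√7, 7⋅π) × (7, 7⋅π)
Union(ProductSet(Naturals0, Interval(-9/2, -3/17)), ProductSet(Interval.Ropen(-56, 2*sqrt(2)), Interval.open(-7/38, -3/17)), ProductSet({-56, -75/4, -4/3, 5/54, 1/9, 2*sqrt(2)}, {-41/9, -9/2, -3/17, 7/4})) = Union(ProductSet({-56, -75/4, -4/3, 5/54, 1/9, 2*sqrt(2)}, {-41/9, -9/2, -3/17, 7/4}), ProductSet(Interval.Ropen(-56, 2*sqrt(2)), Interval.open(-7/38, -3/17)), ProductSet(Naturals0, Interval(-9/2, -3/17)))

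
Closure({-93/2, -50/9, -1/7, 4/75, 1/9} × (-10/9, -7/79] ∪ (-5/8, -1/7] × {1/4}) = ([-5/8, -1/7] × {1/4}) ∪ ({-93/2, -50/9, -1/7, 4/75, 1/9} × [-10/9, -7/79])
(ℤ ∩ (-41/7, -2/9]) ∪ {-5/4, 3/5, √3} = {-5, -4, …, -1} ∪ {-5/4, 3/5, √3}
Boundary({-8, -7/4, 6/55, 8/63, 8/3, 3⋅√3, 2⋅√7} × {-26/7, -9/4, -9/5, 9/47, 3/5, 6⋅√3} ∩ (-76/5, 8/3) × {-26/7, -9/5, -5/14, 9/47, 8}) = {-8, -7/4, 6/55, 8/63} × {-26/7, -9/5, 9/47}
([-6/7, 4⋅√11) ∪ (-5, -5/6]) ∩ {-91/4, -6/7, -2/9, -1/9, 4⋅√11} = {-6/7, -2/9, -1/9}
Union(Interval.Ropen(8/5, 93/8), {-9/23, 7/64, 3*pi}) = Union({-9/23, 7/64}, Interval.Ropen(8/5, 93/8))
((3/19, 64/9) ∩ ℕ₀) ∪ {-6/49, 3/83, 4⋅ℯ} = {-6/49, 3/83, 4⋅ℯ} ∪ {1, 2, …, 7}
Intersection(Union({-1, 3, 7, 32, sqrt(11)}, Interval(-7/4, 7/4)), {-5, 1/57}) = {1/57}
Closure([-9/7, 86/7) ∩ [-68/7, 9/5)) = [-9/7, 9/5]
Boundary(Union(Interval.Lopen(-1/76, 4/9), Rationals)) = Union(Interval(-oo, -1/76), Interval(4/9, oo))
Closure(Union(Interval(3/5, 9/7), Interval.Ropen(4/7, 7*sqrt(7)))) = Interval(4/7, 7*sqrt(7))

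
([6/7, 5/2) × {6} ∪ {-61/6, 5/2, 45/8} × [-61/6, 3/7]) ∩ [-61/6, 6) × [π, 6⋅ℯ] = [6/7, 5/2) × {6}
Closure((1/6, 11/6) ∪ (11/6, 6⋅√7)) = [1/6, 6⋅√7]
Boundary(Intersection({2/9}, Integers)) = EmptySet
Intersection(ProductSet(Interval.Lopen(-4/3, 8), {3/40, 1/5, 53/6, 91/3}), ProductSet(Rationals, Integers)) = EmptySet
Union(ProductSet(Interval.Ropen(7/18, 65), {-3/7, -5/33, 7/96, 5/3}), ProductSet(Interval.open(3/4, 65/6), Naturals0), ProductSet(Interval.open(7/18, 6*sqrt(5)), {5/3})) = Union(ProductSet(Interval.Ropen(7/18, 65), {-3/7, -5/33, 7/96, 5/3}), ProductSet(Interval.open(3/4, 65/6), Naturals0))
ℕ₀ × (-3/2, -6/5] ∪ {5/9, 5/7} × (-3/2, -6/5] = (ℕ₀ ∪ {5/9, 5/7}) × (-3/2, -6/5]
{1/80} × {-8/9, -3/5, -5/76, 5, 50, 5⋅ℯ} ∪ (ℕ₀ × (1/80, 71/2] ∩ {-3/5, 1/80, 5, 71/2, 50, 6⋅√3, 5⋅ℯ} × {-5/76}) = {1/80} × {-8/9, -3/5, -5/76, 5, 50, 5⋅ℯ}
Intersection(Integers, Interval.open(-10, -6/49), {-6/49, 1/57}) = EmptySet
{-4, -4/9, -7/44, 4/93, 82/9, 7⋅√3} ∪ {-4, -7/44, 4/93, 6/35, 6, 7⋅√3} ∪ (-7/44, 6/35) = {-4, -4/9, 6, 82/9, 7⋅√3} ∪ [-7/44, 6/35]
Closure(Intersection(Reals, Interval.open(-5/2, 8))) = Interval(-5/2, 8)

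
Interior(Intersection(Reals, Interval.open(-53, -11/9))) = Interval.open(-53, -11/9)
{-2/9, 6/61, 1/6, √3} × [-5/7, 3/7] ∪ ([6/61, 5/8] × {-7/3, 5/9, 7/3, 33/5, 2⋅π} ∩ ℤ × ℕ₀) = {-2/9, 6/61, 1/6, √3} × [-5/7, 3/7]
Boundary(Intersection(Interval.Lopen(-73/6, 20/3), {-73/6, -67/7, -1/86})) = {-67/7, -1/86}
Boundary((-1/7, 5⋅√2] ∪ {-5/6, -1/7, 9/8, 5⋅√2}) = {-5/6, -1/7, 5⋅√2}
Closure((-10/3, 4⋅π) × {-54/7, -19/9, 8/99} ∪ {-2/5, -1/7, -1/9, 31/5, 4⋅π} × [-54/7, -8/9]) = ([-10/3, 4⋅π] × {-54/7, -19/9, 8/99}) ∪ ({-2/5, -1/7, -1/9, 31/5, 4⋅π} × [-54/7, -8/9])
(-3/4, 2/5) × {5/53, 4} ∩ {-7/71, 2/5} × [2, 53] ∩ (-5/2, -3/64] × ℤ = {-7/71} × {4}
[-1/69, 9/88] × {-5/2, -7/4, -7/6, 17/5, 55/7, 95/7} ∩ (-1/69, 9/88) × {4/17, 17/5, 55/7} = (-1/69, 9/88) × {17/5, 55/7}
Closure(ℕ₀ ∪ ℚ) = ℝ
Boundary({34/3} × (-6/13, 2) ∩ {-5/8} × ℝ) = ∅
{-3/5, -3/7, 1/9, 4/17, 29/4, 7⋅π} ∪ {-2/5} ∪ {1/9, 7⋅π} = {-3/5, -3/7, -2/5, 1/9, 4/17, 29/4, 7⋅π}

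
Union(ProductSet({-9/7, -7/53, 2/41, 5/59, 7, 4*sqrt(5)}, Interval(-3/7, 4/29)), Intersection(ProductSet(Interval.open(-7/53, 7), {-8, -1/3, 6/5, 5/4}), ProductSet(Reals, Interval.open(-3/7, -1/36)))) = Union(ProductSet({-9/7, -7/53, 2/41, 5/59, 7, 4*sqrt(5)}, Interval(-3/7, 4/29)), ProductSet(Interval.open(-7/53, 7), {-1/3}))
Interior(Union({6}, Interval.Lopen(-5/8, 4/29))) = Interval.open(-5/8, 4/29)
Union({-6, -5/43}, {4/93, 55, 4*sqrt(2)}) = {-6, -5/43, 4/93, 55, 4*sqrt(2)}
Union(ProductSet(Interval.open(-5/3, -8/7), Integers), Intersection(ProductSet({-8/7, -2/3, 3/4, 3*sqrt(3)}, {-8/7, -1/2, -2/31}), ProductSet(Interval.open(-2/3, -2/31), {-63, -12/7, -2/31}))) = ProductSet(Interval.open(-5/3, -8/7), Integers)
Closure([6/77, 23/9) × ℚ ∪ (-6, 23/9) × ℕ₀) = ([-6, 23/9] × ℕ₀) ∪ ([6/77, 23/9] × ℝ)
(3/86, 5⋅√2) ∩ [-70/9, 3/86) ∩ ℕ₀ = ∅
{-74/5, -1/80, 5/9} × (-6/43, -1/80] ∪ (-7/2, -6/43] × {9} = ((-7/2, -6/43] × {9}) ∪ ({-74/5, -1/80, 5/9} × (-6/43, -1/80])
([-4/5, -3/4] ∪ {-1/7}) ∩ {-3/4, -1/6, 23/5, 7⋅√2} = {-3/4}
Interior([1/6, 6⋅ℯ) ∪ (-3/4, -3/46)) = (-3/4, -3/46) ∪ (1/6, 6⋅ℯ)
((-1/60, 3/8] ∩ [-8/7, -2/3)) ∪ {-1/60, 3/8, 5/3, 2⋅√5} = {-1/60, 3/8, 5/3, 2⋅√5}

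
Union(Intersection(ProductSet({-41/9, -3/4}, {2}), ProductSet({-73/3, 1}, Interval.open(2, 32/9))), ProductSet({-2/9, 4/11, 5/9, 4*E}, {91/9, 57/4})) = ProductSet({-2/9, 4/11, 5/9, 4*E}, {91/9, 57/4})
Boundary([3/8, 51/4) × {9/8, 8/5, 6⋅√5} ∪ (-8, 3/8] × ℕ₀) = ([-8, 3/8] × ℕ₀) ∪ ([3/8, 51/4] × {9/8, 8/5, 6⋅√5})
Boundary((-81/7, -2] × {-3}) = [-81/7, -2] × {-3}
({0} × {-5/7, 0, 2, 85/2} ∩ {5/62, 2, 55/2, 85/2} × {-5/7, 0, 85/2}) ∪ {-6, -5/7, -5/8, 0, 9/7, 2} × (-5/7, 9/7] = {-6, -5/7, -5/8, 0, 9/7, 2} × (-5/7, 9/7]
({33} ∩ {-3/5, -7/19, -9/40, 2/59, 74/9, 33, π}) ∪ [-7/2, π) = [-7/2, π) ∪ {33}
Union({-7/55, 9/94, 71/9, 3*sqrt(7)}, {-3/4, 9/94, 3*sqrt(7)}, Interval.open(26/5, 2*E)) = Union({-3/4, -7/55, 9/94, 71/9, 3*sqrt(7)}, Interval.open(26/5, 2*E))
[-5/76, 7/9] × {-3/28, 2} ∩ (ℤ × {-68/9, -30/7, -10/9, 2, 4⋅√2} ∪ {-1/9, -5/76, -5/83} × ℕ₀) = ({-5/76, -5/83} ∪ {0}) × {2}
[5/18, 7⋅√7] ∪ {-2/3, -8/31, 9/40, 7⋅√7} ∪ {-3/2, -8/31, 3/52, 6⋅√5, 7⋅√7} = {-3/2, -2/3, -8/31, 3/52, 9/40} ∪ [5/18, 7⋅√7]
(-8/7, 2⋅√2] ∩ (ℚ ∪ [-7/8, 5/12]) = [-7/8, 5/12] ∪ (ℚ ∩ (-8/7, 2⋅√2])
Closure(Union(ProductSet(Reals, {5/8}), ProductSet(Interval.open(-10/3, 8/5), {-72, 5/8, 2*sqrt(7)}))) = Union(ProductSet(Interval(-10/3, 8/5), {-72, 5/8, 2*sqrt(7)}), ProductSet(Reals, {5/8}))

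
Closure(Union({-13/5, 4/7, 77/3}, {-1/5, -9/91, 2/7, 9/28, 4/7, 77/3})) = {-13/5, -1/5, -9/91, 2/7, 9/28, 4/7, 77/3}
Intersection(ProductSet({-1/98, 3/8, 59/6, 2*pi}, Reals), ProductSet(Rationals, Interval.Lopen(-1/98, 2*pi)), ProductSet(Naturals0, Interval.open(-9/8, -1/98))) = EmptySet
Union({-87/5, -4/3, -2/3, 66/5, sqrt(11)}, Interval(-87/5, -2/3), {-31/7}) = Union({66/5, sqrt(11)}, Interval(-87/5, -2/3))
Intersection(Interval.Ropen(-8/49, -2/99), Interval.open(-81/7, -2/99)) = Interval.Ropen(-8/49, -2/99)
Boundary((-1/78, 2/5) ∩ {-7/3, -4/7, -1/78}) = ∅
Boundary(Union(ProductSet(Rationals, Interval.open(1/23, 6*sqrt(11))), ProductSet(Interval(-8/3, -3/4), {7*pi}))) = Union(ProductSet(Interval(-8/3, -3/4), {7*pi}), ProductSet(Reals, Interval(1/23, 6*sqrt(11))))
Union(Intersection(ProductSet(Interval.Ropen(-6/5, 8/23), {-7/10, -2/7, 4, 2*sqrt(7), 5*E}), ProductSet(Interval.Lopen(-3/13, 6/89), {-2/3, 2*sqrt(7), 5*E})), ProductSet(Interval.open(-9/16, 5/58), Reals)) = ProductSet(Interval.open(-9/16, 5/58), Reals)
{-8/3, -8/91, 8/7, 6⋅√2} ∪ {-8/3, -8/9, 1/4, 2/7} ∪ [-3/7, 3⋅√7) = {-8/3, -8/9, 6⋅√2} ∪ [-3/7, 3⋅√7)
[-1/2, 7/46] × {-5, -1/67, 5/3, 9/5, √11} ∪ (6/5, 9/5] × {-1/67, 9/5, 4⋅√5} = ([-1/2, 7/46] × {-5, -1/67, 5/3, 9/5, √11}) ∪ ((6/5, 9/5] × {-1/67, 9/5, 4⋅√5})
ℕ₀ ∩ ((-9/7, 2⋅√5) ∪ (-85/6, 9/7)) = {0, 1, …, 4}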